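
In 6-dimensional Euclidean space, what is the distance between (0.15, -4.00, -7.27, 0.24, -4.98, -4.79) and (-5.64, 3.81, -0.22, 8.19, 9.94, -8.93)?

√(Σ(x_i - y_i)²) = √((0.15 - (-5.64))² + (-4 - 3.81)² + (-7.27 - (-0.22))² + (0.24 - 8.19)² + (-4.98 - 9.94)² + (-4.79 - (-8.93))²)
= √(5.79² + (-7.81)² + (-7.05)² + (-7.95)² + (-14.92)² + 4.14²) = √(33.5241 + 60.9961 + 49.7025 + 63.2025 + 222.6064 + 17.1396) = √447.1712 ≈ 21.1464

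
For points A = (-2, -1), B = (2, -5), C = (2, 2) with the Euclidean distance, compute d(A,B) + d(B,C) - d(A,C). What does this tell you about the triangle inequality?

d(A,B) = √(4² + 4²) = √32 ≈ 5.6569, d(B,C) = √(0² + 7²) = √49 = 7, d(A,C) = √(4² + 3²) = √25 = 5.
d(A,B) + d(B,C) - d(A,C) = 5.6569 + 7 - 5 = 12.6569 - 5 = 7.6569 (to 4 decimal places). This is ≥ 0, so the triangle inequality holds for these points.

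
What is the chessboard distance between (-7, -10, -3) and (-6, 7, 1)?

max(|x_i - y_i|) = max(|-7 - (-6)|, |-10 - 7|, |-3 - 1|) = max(1, 17, 4) = 17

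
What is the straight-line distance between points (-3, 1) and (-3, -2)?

√(Σ(x_i - y_i)²) = √((-3 - (-3))² + (1 - (-2))²)
= √(0² + 3²) = √(0 + 9) = √9 = 3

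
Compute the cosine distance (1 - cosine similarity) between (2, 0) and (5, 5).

With u = (2, 0), v = (5, 5):
u·v = 2·5 + 0·5 = 10 + 0 = 10.
|u| = √(2² + 0²) = √4, |v| = √(5² + 5²) = √50, so |u||v| = √(4·50) = √200.
cos θ = (u·v)/(|u||v|) = 10/√200 ≈ 0.7071
Cosine distance = 1 - cos θ ≈ 1 - 0.7071 = 0.2929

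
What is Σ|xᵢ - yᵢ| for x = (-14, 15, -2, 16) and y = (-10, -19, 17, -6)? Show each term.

Σ|x_i - y_i| = |-14 - (-10)| + |15 - (-19)| + |-2 - 17| + |16 - (-6)| = 4 + 34 + 19 + 22 = 79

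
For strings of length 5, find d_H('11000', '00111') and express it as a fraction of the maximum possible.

Differing positions: 1, 2, 3, 4, 5. Hamming distance = 5. The maximum possible Hamming distance for length-5 strings is 5, so d_H/5 = 5/5 = 1.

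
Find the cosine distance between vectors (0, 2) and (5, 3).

With u = (0, 2), v = (5, 3):
u·v = 0·5 + 2·3 = 0 + 6 = 6.
|u| = √(0² + 2²) = √4, |v| = √(5² + 3²) = √34, so |u||v| = √(4·34) = √136.
cos θ = (u·v)/(|u||v|) = 6/√136 ≈ 0.5145
Cosine distance = 1 - cos θ ≈ 1 - 0.5145 = 0.4855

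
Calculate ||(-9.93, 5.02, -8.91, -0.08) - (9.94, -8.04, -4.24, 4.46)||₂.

√(Σ(x_i - y_i)²) = √((-9.93 - 9.94)² + (5.02 - (-8.04))² + (-8.91 - (-4.24))² + (-0.08 - 4.46)²)
= √((-19.87)² + 13.06² + (-4.67)² + (-4.54)²) = √(394.8169 + 170.5636 + 21.8089 + 20.6116) = √607.801 ≈ 24.6536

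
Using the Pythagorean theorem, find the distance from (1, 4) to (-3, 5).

√(Σ(x_i - y_i)²) = √((1 - (-3))² + (4 - 5)²)
= √(4² + (-1)²) = √(16 + 1) = √17 ≈ 4.1231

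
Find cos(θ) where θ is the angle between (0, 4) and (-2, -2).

With u = (0, 4), v = (-2, -2):
u·v = 0·(-2) + 4·(-2) = 0 + (-8) = -8.
|u| = √(0² + 4²) = √16, |v| = √((-2)² + (-2)²) = √8, so |u||v| = √(16·8) = √128.
cos θ = (u·v)/(|u||v|) = -8/√128 ≈ -0.7071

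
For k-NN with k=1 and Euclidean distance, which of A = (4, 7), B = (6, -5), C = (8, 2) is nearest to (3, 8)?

Distances: d(A) ≈ 1.4142, d(B) ≈ 13.3417, d(C) ≈ 7.8102. Nearest: A = (4, 7) with distance 1.4142.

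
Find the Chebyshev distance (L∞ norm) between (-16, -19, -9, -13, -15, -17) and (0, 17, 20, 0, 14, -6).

max(|x_i - y_i|) = max(|-16 - 0|, |-19 - 17|, |-9 - 20|, |-13 - 0|, |-15 - 14|, |-17 - (-6)|) = max(16, 36, 29, 13, 29, 11) = 36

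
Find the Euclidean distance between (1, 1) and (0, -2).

√(Σ(x_i - y_i)²) = √((1 - 0)² + (1 - (-2))²)
= √(1² + 3²) = √(1 + 9) = √10 ≈ 3.1623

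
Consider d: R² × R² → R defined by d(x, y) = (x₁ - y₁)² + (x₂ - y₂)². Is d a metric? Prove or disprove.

No. The squared Euclidean distance fails the triangle inequality. Counterexample: x = (0, 0), y = (1, 5), z = (2, 10). d(x,z) = 2² + 10² = 104, but d(x,y) + d(y,z) = (1² + 5²) + (1² + 5²) = 26 + 26 = 52. Since 104 > 52, the triangle inequality is violated. (Note: √d, the ordinary Euclidean distance, IS a metric.)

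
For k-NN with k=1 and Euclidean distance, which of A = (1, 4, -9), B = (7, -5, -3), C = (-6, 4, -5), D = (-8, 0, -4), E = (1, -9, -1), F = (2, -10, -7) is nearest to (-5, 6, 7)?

Distances: d(A) ≈ 17.2047, d(B) ≈ 19.105, d(C) ≈ 12.2066, d(D) ≈ 12.8841, d(E) ≈ 18.0278, d(F) ≈ 22.383. Nearest: C = (-6, 4, -5) with distance 12.2066.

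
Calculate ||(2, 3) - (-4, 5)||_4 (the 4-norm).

(Σ|x_i - y_i|^4)^(1/4) = (|2 - (-4)|^4 + |3 - 5|^4)^(1/4)
= (6^4 + 2^4)^(1/4) = (1296 + 16)^(1/4) = (1312)^(1/4) ≈ 6.0184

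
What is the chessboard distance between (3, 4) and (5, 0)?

max(|x_i - y_i|) = max(|3 - 5|, |4 - 0|) = max(2, 4) = 4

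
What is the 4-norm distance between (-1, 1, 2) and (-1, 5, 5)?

(Σ|x_i - y_i|^4)^(1/4) = (|-1 - (-1)|^4 + |1 - 5|^4 + |2 - 5|^4)^(1/4)
= (0^4 + 4^4 + 3^4)^(1/4) = (0 + 256 + 81)^(1/4) = (337)^(1/4) ≈ 4.2846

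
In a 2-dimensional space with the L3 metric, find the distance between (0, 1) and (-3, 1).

(Σ|x_i - y_i|^3)^(1/3) = (|0 - (-3)|^3 + |1 - 1|^3)^(1/3)
= (3^3 + 0^3)^(1/3) = (27 + 0)^(1/3) = (27)^(1/3) = 3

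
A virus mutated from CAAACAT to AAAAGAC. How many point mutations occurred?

Differing positions: 1, 5, 7. Hamming distance = 3.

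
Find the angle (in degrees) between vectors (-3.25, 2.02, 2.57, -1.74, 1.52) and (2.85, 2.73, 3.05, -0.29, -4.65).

With u = (-3.25, 2.02, 2.57, -1.74, 1.52), v = (2.85, 2.73, 3.05, -0.29, -4.65):
u·v = (-3.25)·2.85 + 2.02·2.73 + 2.57·3.05 + (-1.74)·(-0.29) + 1.52·(-4.65) = (-9.2625) + 5.5146 + 7.8385 + 0.5046 + (-7.068) = -2.4728.
|u| = √((-3.25)² + 2.02² + 2.57² + (-1.74)² + 1.52²) = √(10.5625 + 4.0804 + 6.6049 + 3.0276 + 2.3104) = √26.5858, |v| = √(2.85² + 2.73² + 3.05² + (-0.29)² + (-4.65)²) = √(8.1225 + 7.4529 + 9.3025 + 0.0841 + 21.6225) = √46.5845.
cos θ = (u·v)/(|u||v|) = -2.4728/(√26.5858·√46.5845) ≈ -0.070266
θ = arccos(-0.070266) ≈ 94.03°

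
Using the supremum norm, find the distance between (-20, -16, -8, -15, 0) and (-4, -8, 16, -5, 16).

max(|x_i - y_i|) = max(|-20 - (-4)|, |-16 - (-8)|, |-8 - 16|, |-15 - (-5)|, |0 - 16|) = max(16, 8, 24, 10, 16) = 24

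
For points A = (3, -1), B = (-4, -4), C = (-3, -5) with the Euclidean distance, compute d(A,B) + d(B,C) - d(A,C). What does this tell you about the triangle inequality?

d(A,B) = √(7² + 3²) = √58 ≈ 7.6158, d(B,C) = √(1² + 1²) = √2 ≈ 1.4142, d(A,C) = √(6² + 4²) = √52 ≈ 7.2111.
d(A,B) + d(B,C) - d(A,C) = 7.6158 + 1.4142 - 7.2111 = 9.03 - 7.2111 = 1.8189 (to 4 decimal places). This is ≥ 0, so the triangle inequality holds for these points.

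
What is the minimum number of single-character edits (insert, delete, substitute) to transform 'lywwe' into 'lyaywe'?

Let D[i][j] be the edit distance between the first i characters of 'lywwe' and the first j characters of 'lyaywe', with D[i][0] = i, D[0][j] = j, and D[i][j] = D[i-1][j-1] if the characters match, else 1 + min(D[i-1][j], D[i][j-1], D[i-1][j-1]). Filling the table (rows: prefixes of 'lywwe', columns: prefixes of 'lyaywe'):
     ε  l  y  a  y  w  e
  ε  0  1  2  3  4  5  6
  l  1  0  1  2  3  4  5
  y  2  1  0  1  2  3  4
  w  3  2  1  1  2  2  3
  w  4  3  2  2  2  2  3
  e  5  4  3  3  3  3  2
The bottom-right entry gives D[5][6] = 2, so no sequence of fewer than 2 edits works. Backtracking through the table gives one optimal edit sequence (2 edits):
  lywwe → lyawwe (ins a @3)
  lyawwe → lyaywe (sub w→y @4)
Edit distance = 2.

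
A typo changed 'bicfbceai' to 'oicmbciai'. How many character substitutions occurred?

Differing positions: 1, 4, 7. Hamming distance = 3.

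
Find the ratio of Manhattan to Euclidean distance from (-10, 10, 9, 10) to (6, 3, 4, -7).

L1 = |-10 - 6| + |10 - 3| + |9 - 4| + |10 - (-7)| = 16 + 7 + 5 + 17 = 45
L2 = √(16² + 7² + 5² + 17²) = √619 ≈ 24.8797
L1 ≥ L2 always (equality iff movement is along one axis); L1 > L2 here.
Ratio L1/L2 = 45/√619 ≈ 1.8087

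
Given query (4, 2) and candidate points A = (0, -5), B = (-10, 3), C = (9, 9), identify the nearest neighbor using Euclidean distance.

Distances: d(A) ≈ 8.0623, d(B) ≈ 14.0357, d(C) ≈ 8.6023. Nearest: A = (0, -5) with distance 8.0623.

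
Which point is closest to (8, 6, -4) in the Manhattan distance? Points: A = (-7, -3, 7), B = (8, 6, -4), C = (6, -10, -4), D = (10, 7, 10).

Distances: d(A) = 35, d(B) = 0, d(C) = 18, d(D) = 17. Nearest: B = (8, 6, -4) with distance 0.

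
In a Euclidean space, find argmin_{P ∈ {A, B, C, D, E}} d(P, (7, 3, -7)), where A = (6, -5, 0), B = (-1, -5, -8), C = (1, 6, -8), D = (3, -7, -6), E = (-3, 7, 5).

Distances: d(A) ≈ 10.6771, d(B) ≈ 11.3578, d(C) ≈ 6.7823, d(D) ≈ 10.8167, d(E) ≈ 16.1245. Nearest: C = (1, 6, -8) with distance 6.7823.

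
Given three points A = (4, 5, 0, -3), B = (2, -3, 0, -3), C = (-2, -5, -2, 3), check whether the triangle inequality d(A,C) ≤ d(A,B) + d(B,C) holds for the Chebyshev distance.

d(A,B) = max(2, 8, 0, 0) = 8, d(B,C) = max(4, 2, 2, 6) = 6, d(A,C) = max(6, 10, 2, 6) = 10.
d(A,C) = 10 ≤ 8 + 6 = 14. Triangle inequality is satisfied.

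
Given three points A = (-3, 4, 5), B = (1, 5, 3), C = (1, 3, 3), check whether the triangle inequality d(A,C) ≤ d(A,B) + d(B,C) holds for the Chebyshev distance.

d(A,B) = max(4, 1, 2) = 4, d(B,C) = max(0, 2, 0) = 2, d(A,C) = max(4, 1, 2) = 4.
d(A,C) = 4 ≤ 4 + 2 = 6. Triangle inequality is satisfied.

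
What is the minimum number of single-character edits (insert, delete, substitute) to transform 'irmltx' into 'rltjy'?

Let D[i][j] be the edit distance between the first i characters of 'irmltx' and the first j characters of 'rltjy', with D[i][0] = i, D[0][j] = j, and D[i][j] = D[i-1][j-1] if the characters match, else 1 + min(D[i-1][j], D[i][j-1], D[i-1][j-1]). Filling the table (rows: prefixes of 'irmltx', columns: prefixes of 'rltjy'):
     ε  r  l  t  j  y
  ε  0  1  2  3  4  5
  i  1  1  2  3  4  5
  r  2  1  2  3  4  5
  m  3  2  2  3  4  5
  l  4  3  2  3  4  5
  t  5  4  3  2  3  4
  x  6  5  4  3  3  4
The bottom-right entry gives D[6][5] = 4, so no sequence of fewer than 4 edits works. Backtracking through the table gives one optimal edit sequence (4 edits):
  irmltx → rmltx (del i @1)
  rmltx → rltx (del m @2)
  rltx → rltjx (ins j @4)
  rltjx → rltjy (sub x→y @5)
Edit distance = 4.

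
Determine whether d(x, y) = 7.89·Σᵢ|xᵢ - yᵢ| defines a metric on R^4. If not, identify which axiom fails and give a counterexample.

Yes. The L1 (Manhattan) norm induces a metric on R^4, and multiplying a metric by a positive constant 7.89 > 0 preserves all four axioms: non-negativity (7.89·||x-y|| ≥ 0), identity (7.89·||x-y|| = 0 ⟺ ||x-y|| = 0 ⟺ x = y), symmetry (||x-y|| = ||y-x||), and the triangle inequality (7.89·||x-z|| ≤ 7.89·||x-y|| + 7.89·||y-z||). So d is a metric.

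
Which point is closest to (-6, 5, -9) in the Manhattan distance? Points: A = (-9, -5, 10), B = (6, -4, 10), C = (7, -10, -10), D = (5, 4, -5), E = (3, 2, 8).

Distances: d(A) = 32, d(B) = 40, d(C) = 29, d(D) = 16, d(E) = 29. Nearest: D = (5, 4, -5) with distance 16.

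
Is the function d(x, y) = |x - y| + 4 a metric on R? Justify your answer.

No. d fails identity of indiscernibles (specifically d(x,x) = 0): d(-6, -6) = |-6 - (-6)| + 4 = 0 + 4 = 4 ≠ 0.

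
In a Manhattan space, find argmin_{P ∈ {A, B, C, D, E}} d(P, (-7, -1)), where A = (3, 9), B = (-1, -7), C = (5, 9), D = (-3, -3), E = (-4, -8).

Distances: d(A) = 20, d(B) = 12, d(C) = 22, d(D) = 6, d(E) = 10. Nearest: D = (-3, -3) with distance 6.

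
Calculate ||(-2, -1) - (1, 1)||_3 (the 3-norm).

(Σ|x_i - y_i|^3)^(1/3) = (|-2 - 1|^3 + |-1 - 1|^3)^(1/3)
= (3^3 + 2^3)^(1/3) = (27 + 8)^(1/3) = (35)^(1/3) ≈ 3.2711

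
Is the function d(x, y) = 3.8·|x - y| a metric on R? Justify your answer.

Yes. Since |x - y| is a metric on R and 3.8 > 0, the positive scalar multiple 3.8·|x - y| is also a metric: scaling by a positive constant preserves non-negativity, identity (d=0 ⟺ |x-y|=0 ⟺ x=y), symmetry, and the triangle inequality.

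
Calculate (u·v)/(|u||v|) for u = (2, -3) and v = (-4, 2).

With u = (2, -3), v = (-4, 2):
u·v = 2·(-4) + (-3)·2 = (-8) + (-6) = -14.
|u| = √(2² + (-3)²) = √13, |v| = √((-4)² + 2²) = √20, so |u||v| = √(13·20) = √260.
cos θ = (u·v)/(|u||v|) = -14/√260 ≈ -0.8682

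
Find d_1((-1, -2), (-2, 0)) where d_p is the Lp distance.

Σ|x_i - y_i| = |-1 - (-2)| + |-2 - 0| = 1 + 2 = 3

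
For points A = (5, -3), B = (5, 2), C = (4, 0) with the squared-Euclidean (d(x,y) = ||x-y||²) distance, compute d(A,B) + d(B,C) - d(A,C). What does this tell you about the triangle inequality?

d(A,B) = 0² + 5² = 25, d(B,C) = 1² + 2² = 5, d(A,C) = 1² + 3² = 10.
d(A,B) + d(B,C) - d(A,C) = 25 + 5 - 10 = 30 - 10 = 20. This is ≥ 0, so the triangle inequality holds for these points.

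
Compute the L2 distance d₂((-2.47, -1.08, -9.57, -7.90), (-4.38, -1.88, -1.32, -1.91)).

√(Σ(x_i - y_i)²) = √((-2.47 - (-4.38))² + (-1.08 - (-1.88))² + (-9.57 - (-1.32))² + (-7.9 - (-1.91))²)
= √(1.91² + 0.8² + (-8.25)² + (-5.99)²) = √(3.6481 + 0.64 + 68.0625 + 35.8801) = √108.2307 ≈ 10.4034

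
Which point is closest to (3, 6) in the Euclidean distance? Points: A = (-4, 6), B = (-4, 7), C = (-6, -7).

Distances: d(A) = 7, d(B) ≈ 7.0711, d(C) ≈ 15.8114. Nearest: A = (-4, 6) with distance 7.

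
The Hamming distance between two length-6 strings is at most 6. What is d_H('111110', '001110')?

Differing positions: 1, 2. Hamming distance = 2. The maximum possible Hamming distance for length-6 strings is 6, so d_H/6 = 2/6 ≈ 0.3333.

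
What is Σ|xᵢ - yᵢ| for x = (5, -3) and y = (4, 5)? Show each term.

Σ|x_i - y_i| = |5 - 4| + |-3 - 5| = 1 + 8 = 9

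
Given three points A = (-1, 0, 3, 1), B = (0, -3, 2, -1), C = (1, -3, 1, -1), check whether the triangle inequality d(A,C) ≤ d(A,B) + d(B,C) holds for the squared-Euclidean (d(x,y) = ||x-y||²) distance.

d(A,B) = 1² + 3² + 1² + 2² = 15, d(B,C) = 1² + 0² + 1² + 0² = 2, d(A,C) = 2² + 3² + 2² + 2² = 21.
d(A,C) = 21 > 15 + 2 = 17. Triangle inequality is VIOLATED. (Squared-Euclidean is not a metric — this is a counterexample.)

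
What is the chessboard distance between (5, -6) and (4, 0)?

max(|x_i - y_i|) = max(|5 - 4|, |-6 - 0|) = max(1, 6) = 6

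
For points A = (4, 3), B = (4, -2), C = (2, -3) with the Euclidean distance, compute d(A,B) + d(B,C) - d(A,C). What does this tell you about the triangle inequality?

d(A,B) = √(0² + 5²) = √25 = 5, d(B,C) = √(2² + 1²) = √5 ≈ 2.2361, d(A,C) = √(2² + 6²) = √40 ≈ 6.3246.
d(A,B) + d(B,C) - d(A,C) = 5 + 2.2361 - 6.3246 = 7.2361 - 6.3246 = 0.9115 (to 4 decimal places). This is ≥ 0, so the triangle inequality holds for these points.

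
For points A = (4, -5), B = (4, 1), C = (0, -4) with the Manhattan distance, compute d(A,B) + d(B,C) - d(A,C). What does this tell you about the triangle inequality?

d(A,B) = 0 + 6 = 6, d(B,C) = 4 + 5 = 9, d(A,C) = 4 + 1 = 5.
d(A,B) + d(B,C) - d(A,C) = 6 + 9 - 5 = 15 - 5 = 10. This is ≥ 0, so the triangle inequality holds for these points.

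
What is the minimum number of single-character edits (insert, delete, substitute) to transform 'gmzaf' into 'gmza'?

Let D[i][j] be the edit distance between the first i characters of 'gmzaf' and the first j characters of 'gmza', with D[i][0] = i, D[0][j] = j, and D[i][j] = D[i-1][j-1] if the characters match, else 1 + min(D[i-1][j], D[i][j-1], D[i-1][j-1]). Filling the table (rows: prefixes of 'gmzaf', columns: prefixes of 'gmza'):
     ε  g  m  z  a
  ε  0  1  2  3  4
  g  1  0  1  2  3
  m  2  1  0  1  2
  z  3  2  1  0  1
  a  4  3  2  1  0
  f  5  4  3  2  1
The bottom-right entry gives D[5][4] = 1, so no sequence of fewer than 1 edit works. Backtracking through the table gives one optimal edit sequence (1 edit):
  gmzaf → gmza (del f @5)
Edit distance = 1.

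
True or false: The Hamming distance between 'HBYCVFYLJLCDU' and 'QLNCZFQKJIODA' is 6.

Differing positions: 1, 2, 3, 5, 7, 8, 10, 11, 13. Hamming distance = 9, so the claim that d_H = 6 is false.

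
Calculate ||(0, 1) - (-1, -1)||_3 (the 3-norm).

(Σ|x_i - y_i|^3)^(1/3) = (|0 - (-1)|^3 + |1 - (-1)|^3)^(1/3)
= (1^3 + 2^3)^(1/3) = (1 + 8)^(1/3) = (9)^(1/3) ≈ 2.0801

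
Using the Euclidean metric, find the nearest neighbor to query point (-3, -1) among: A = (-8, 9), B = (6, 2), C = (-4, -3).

Distances: d(A) ≈ 11.1803, d(B) ≈ 9.4868, d(C) ≈ 2.2361. Nearest: C = (-4, -3) with distance 2.2361.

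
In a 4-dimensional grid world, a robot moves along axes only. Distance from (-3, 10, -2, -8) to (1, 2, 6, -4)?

Σ|x_i - y_i| = |-3 - 1| + |10 - 2| + |-2 - 6| + |-8 - (-4)| = 4 + 8 + 8 + 4 = 24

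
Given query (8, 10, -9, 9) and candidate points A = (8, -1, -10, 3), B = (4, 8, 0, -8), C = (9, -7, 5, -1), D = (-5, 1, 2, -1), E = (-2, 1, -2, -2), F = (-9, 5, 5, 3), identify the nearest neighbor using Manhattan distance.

Distances: d(A) = 18, d(B) = 32, d(C) = 42, d(D) = 43, d(E) = 37, d(F) = 42. Nearest: A = (8, -1, -10, 3) with distance 18.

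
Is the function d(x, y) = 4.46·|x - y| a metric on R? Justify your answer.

Yes. Since |x - y| is a metric on R and 4.46 > 0, the positive scalar multiple 4.46·|x - y| is also a metric: scaling by a positive constant preserves non-negativity, identity (d=0 ⟺ |x-y|=0 ⟺ x=y), symmetry, and the triangle inequality.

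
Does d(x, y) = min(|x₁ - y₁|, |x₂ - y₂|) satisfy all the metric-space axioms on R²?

No. d fails identity of indiscernibles: take x = (3, 0) and y = (3, 9). Then d(x,y) = min(|3 - 3|, |0 - 9|) = min(0, 9) = 0, yet x ≠ y.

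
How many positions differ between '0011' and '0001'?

Differing positions: 3. Hamming distance = 1.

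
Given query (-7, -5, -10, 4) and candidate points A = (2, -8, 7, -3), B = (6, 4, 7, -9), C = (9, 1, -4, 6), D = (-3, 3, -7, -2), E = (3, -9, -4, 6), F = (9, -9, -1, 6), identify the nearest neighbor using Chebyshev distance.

Distances: d(A) = 17, d(B) = 17, d(C) = 16, d(D) = 8, d(E) = 10, d(F) = 16. Nearest: D = (-3, 3, -7, -2) with distance 8.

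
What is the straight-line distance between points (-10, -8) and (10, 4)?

√(Σ(x_i - y_i)²) = √((-10 - 10)² + (-8 - 4)²)
= √((-20)² + (-12)²) = √(400 + 144) = √544 ≈ 23.3238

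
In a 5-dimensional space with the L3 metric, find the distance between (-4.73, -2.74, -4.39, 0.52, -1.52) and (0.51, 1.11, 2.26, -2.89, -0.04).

(Σ|x_i - y_i|^3)^(1/3) = (|-4.73 - 0.51|^3 + |-2.74 - 1.11|^3 + |-4.39 - 2.26|^3 + |0.52 - (-2.89)|^3 + |-1.52 - (-0.04)|^3)^(1/3)
= (5.24^3 + 3.85^3 + 6.65^3 + 3.41^3 + 1.48^3)^(1/3) ≈ (143.8778 + 57.0666 + 294.0796 + 39.6518 + 3.2418)^(1/3) = (537.9176)^(1/3) ≈ 8.1328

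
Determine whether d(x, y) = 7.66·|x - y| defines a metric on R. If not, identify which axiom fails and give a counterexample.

Yes. Since |x - y| is a metric on R and 7.66 > 0, the positive scalar multiple 7.66·|x - y| is also a metric: scaling by a positive constant preserves non-negativity, identity (d=0 ⟺ |x-y|=0 ⟺ x=y), symmetry, and the triangle inequality.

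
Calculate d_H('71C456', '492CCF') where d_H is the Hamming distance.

Differing positions: 1, 2, 3, 4, 5, 6. Hamming distance = 6.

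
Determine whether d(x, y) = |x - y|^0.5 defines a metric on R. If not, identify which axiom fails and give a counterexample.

Yes. With 0 < p = 0.5 ≤ 1, d(x,y) = |x-y|^0.5 is a metric on R. Non-negativity and symmetry are immediate; |x-y|^0.5 = 0 ⟺ |x-y| = 0 ⟺ x = y. For the triangle inequality, the function t ↦ t^0.5 is subadditive on [0,∞) when p ≤ 1, so |x-z|^0.5 ≤ (|x-y| + |y-z|)^0.5 ≤ |x-y|^0.5 + |y-z|^0.5.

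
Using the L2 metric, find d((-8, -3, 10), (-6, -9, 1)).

√(Σ(x_i - y_i)²) = √((-8 - (-6))² + (-3 - (-9))² + (10 - 1)²)
= √((-2)² + 6² + 9²) = √(4 + 36 + 81) = √121 = 11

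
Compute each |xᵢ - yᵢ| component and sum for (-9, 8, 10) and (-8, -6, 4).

Σ|x_i - y_i| = |-9 - (-8)| + |8 - (-6)| + |10 - 4| = 1 + 14 + 6 = 21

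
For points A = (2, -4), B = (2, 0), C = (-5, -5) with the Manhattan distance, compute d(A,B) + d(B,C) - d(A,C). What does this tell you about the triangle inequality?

d(A,B) = 0 + 4 = 4, d(B,C) = 7 + 5 = 12, d(A,C) = 7 + 1 = 8.
d(A,B) + d(B,C) - d(A,C) = 4 + 12 - 8 = 16 - 8 = 8. This is ≥ 0, so the triangle inequality holds for these points.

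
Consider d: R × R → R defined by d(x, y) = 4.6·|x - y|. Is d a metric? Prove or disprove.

Yes. Since |x - y| is a metric on R and 4.6 > 0, the positive scalar multiple 4.6·|x - y| is also a metric: scaling by a positive constant preserves non-negativity, identity (d=0 ⟺ |x-y|=0 ⟺ x=y), symmetry, and the triangle inequality.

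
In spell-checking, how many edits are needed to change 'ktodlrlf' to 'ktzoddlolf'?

Let D[i][j] be the edit distance between the first i characters of 'ktodlrlf' and the first j characters of 'ktzoddlolf', with D[i][0] = i, D[0][j] = j, and D[i][j] = D[i-1][j-1] if the characters match, else 1 + min(D[i-1][j], D[i][j-1], D[i-1][j-1]). Filling the table (rows: prefixes of 'ktodlrlf', columns: prefixes of 'ktzoddlolf'):
     ε  k  t  z  o  d  d  l  o  l  f
  ε  0  1  2  3  4  5  6  7  8  9 10
  k  1  0  1  2  3  4  5  6  7  8  9
  t  2  1  0  1  2  3  4  5  6  7  8
  o  3  2  1  1  1  2  3  4  5  6  7
  d  4  3  2  2  2  1  2  3  4  5  6
  l  5  4  3  3  3  2  2  2  3  4  5
  r  6  5  4  4  4  3  3  3  3  4  5
  l  7  6  5  5  5  4  4  3  4  3  4
  f  8  7  6  6  6  5  5  4  4  4  3
The bottom-right entry gives D[8][10] = 3, so no sequence of fewer than 3 edits works. Backtracking through the table gives one optimal edit sequence (3 edits):
  ktodlrlf → ktzodlrlf (ins z @3)
  ktzodlrlf → ktzoddlrlf (ins d @5)
  ktzoddlrlf → ktzoddlolf (sub r→o @8)
Edit distance = 3.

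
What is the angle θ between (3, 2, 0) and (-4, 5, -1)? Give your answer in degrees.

With u = (3, 2, 0), v = (-4, 5, -1):
u·v = 3·(-4) + 2·5 + 0·(-1) = (-12) + 10 + 0 = -2.
|u| = √(3² + 2² + 0²) = √13, |v| = √((-4)² + 5² + (-1)²) = √42, so |u||v| = √(13·42) = √546.
cos θ = (u·v)/(|u||v|) = -2/√546 ≈ -0.085592
θ = arccos(-0.085592) ≈ 94.91°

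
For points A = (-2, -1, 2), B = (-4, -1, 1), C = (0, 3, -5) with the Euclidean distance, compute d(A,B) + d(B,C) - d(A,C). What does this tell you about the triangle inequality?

d(A,B) = √(2² + 0² + 1²) = √5 ≈ 2.2361, d(B,C) = √(4² + 4² + 6²) = √68 ≈ 8.2462, d(A,C) = √(2² + 4² + 7²) = √69 ≈ 8.3066.
d(A,B) + d(B,C) - d(A,C) = 2.2361 + 8.2462 - 8.3066 = 10.4823 - 8.3066 = 2.1757 (to 4 decimal places). This is ≥ 0, so the triangle inequality holds for these points.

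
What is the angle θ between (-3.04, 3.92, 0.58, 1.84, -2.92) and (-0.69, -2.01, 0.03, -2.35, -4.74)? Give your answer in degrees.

With u = (-3.04, 3.92, 0.58, 1.84, -2.92), v = (-0.69, -2.01, 0.03, -2.35, -4.74):
u·v = (-3.04)·(-0.69) + 3.92·(-2.01) + 0.58·0.03 + 1.84·(-2.35) + (-2.92)·(-4.74) = 2.0976 + (-7.8792) + 0.0174 + (-4.324) + 13.8408 = 3.7526.
|u| = √((-3.04)² + 3.92² + 0.58² + 1.84² + (-2.92)²) = √(9.2416 + 15.3664 + 0.3364 + 3.3856 + 8.5264) = √36.8564, |v| = √((-0.69)² + (-2.01)² + 0.03² + (-2.35)² + (-4.74)²) = √(0.4761 + 4.0401 + 0.0009 + 5.5225 + 22.4676) = √32.5072.
cos θ = (u·v)/(|u||v|) = 3.7526/(√36.8564·√32.5072) ≈ 0.108414
θ = arccos(0.108414) ≈ 83.78°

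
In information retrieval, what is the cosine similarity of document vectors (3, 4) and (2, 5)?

With u = (3, 4), v = (2, 5):
u·v = 3·2 + 4·5 = 6 + 20 = 26.
|u| = √(3² + 4²) = √25, |v| = √(2² + 5²) = √29, so |u||v| = √(25·29) = √725.
cos θ = (u·v)/(|u||v|) = 26/√725 ≈ 0.9656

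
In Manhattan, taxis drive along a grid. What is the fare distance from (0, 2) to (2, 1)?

Σ|x_i - y_i| = |0 - 2| + |2 - 1| = 2 + 1 = 3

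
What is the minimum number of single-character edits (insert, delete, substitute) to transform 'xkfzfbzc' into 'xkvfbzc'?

Let D[i][j] be the edit distance between the first i characters of 'xkfzfbzc' and the first j characters of 'xkvfbzc', with D[i][0] = i, D[0][j] = j, and D[i][j] = D[i-1][j-1] if the characters match, else 1 + min(D[i-1][j], D[i][j-1], D[i-1][j-1]). Filling the table (rows: prefixes of 'xkfzfbzc', columns: prefixes of 'xkvfbzc'):
     ε  x  k  v  f  b  z  c
  ε  0  1  2  3  4  5  6  7
  x  1  0  1  2  3  4  5  6
  k  2  1  0  1  2  3  4  5
  f  3  2  1  1  1  2  3  4
  z  4  3  2  2  2  2  2  3
  f  5  4  3  3  2  3  3  3
  b  6  5  4  4  3  2  3  4
  z  7  6  5  5  4  3  2  3
  c  8  7  6  6  5  4  3  2
The bottom-right entry gives D[8][7] = 2, so no sequence of fewer than 2 edits works. Backtracking through the table gives one optimal edit sequence (2 edits):
  xkfzfbzc → xkzfbzc (del f @3)
  xkzfbzc → xkvfbzc (sub z→v @3)
Edit distance = 2.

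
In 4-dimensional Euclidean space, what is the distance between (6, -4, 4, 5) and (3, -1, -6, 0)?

√(Σ(x_i - y_i)²) = √((6 - 3)² + (-4 - (-1))² + (4 - (-6))² + (5 - 0)²)
= √(3² + (-3)² + 10² + 5²) = √(9 + 9 + 100 + 25) = √143 ≈ 11.9583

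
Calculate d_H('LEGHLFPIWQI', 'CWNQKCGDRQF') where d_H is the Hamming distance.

Differing positions: 1, 2, 3, 4, 5, 6, 7, 8, 9, 11. Hamming distance = 10.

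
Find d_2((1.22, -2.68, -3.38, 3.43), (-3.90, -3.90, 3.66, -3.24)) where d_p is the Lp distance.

(Σ|x_i - y_i|^2)^(1/2) = (|1.22 - (-3.9)|^2 + |-2.68 - (-3.9)|^2 + |-3.38 - 3.66|^2 + |3.43 - (-3.24)|^2)^(1/2)
= (5.12^2 + 1.22^2 + 7.04^2 + 6.67^2)^(1/2) = (26.2144 + 1.4884 + 49.5616 + 44.4889)^(1/2) = (121.7533)^(1/2) ≈ 11.0342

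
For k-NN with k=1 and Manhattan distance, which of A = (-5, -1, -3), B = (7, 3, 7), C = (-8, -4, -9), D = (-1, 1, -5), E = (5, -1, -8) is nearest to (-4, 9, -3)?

Distances: d(A) = 11, d(B) = 27, d(C) = 23, d(D) = 13, d(E) = 24. Nearest: A = (-5, -1, -3) with distance 11.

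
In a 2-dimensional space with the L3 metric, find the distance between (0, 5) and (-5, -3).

(Σ|x_i - y_i|^3)^(1/3) = (|0 - (-5)|^3 + |5 - (-3)|^3)^(1/3)
= (5^3 + 8^3)^(1/3) = (125 + 512)^(1/3) = (637)^(1/3) ≈ 8.6043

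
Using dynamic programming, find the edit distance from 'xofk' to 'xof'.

Let D[i][j] be the edit distance between the first i characters of 'xofk' and the first j characters of 'xof', with D[i][0] = i, D[0][j] = j, and D[i][j] = D[i-1][j-1] if the characters match, else 1 + min(D[i-1][j], D[i][j-1], D[i-1][j-1]). Filling the table (rows: prefixes of 'xofk', columns: prefixes of 'xof'):
     ε  x  o  f
  ε  0  1  2  3
  x  1  0  1  2
  o  2  1  0  1
  f  3  2  1  0
  k  4  3  2  1
The bottom-right entry gives D[4][3] = 1, so no sequence of fewer than 1 edit works. Backtracking through the table gives one optimal edit sequence (1 edit):
  xofk → xof (del k @4)
Edit distance = 1.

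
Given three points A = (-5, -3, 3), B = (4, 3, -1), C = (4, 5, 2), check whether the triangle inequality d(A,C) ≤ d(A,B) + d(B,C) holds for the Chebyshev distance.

d(A,B) = max(9, 6, 4) = 9, d(B,C) = max(0, 2, 3) = 3, d(A,C) = max(9, 8, 1) = 9.
d(A,C) = 9 ≤ 9 + 3 = 12. Triangle inequality is satisfied.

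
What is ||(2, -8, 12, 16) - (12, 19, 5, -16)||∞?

max(|x_i - y_i|) = max(|2 - 12|, |-8 - 19|, |12 - 5|, |16 - (-16)|) = max(10, 27, 7, 32) = 32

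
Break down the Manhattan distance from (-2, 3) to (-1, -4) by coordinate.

Σ|x_i - y_i| = |-2 - (-1)| + |3 - (-4)| = 1 + 7 = 8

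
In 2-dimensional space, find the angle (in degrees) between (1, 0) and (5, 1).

With u = (1, 0), v = (5, 1):
u·v = 1·5 + 0·1 = 5 + 0 = 5.
|u| = √(1² + 0²) = √1, |v| = √(5² + 1²) = √26, so |u||v| = √(1·26) = √26.
cos θ = (u·v)/(|u||v|) = 5/√26 ≈ 0.980581
θ = arccos(0.980581) ≈ 11.31°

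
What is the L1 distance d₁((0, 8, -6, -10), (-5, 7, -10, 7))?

Σ|x_i - y_i| = |0 - (-5)| + |8 - 7| + |-6 - (-10)| + |-10 - 7| = 5 + 1 + 4 + 17 = 27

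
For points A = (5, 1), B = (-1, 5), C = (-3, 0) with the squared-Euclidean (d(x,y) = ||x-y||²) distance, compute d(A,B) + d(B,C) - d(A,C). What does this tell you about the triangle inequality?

d(A,B) = 6² + 4² = 52, d(B,C) = 2² + 5² = 29, d(A,C) = 8² + 1² = 65.
d(A,B) + d(B,C) - d(A,C) = 52 + 29 - 65 = 81 - 65 = 16. This is ≥ 0, so the triangle inequality holds for these points.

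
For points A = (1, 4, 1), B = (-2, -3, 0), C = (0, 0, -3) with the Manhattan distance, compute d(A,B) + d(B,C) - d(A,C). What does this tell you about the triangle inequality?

d(A,B) = 3 + 7 + 1 = 11, d(B,C) = 2 + 3 + 3 = 8, d(A,C) = 1 + 4 + 4 = 9.
d(A,B) + d(B,C) - d(A,C) = 11 + 8 - 9 = 19 - 9 = 10. This is ≥ 0, so the triangle inequality holds for these points.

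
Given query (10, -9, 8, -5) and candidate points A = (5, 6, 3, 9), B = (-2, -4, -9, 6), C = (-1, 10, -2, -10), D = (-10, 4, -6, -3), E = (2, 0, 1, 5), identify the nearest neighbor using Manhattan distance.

Distances: d(A) = 39, d(B) = 45, d(C) = 45, d(D) = 49, d(E) = 34. Nearest: E = (2, 0, 1, 5) with distance 34.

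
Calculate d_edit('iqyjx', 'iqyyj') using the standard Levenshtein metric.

Let D[i][j] be the edit distance between the first i characters of 'iqyjx' and the first j characters of 'iqyyj', with D[i][0] = i, D[0][j] = j, and D[i][j] = D[i-1][j-1] if the characters match, else 1 + min(D[i-1][j], D[i][j-1], D[i-1][j-1]). Filling the table (rows: prefixes of 'iqyjx', columns: prefixes of 'iqyyj'):
     ε  i  q  y  y  j
  ε  0  1  2  3  4  5
  i  1  0  1  2  3  4
  q  2  1  0  1  2  3
  y  3  2  1  0  1  2
  j  4  3  2  1  1  1
  x  5  4  3  2  2  2
The bottom-right entry gives D[5][5] = 2, so no sequence of fewer than 2 edits works. Backtracking through the table gives one optimal edit sequence (2 edits):
  iqyjx → iqyyx (sub j→y @4)
  iqyyx → iqyyj (sub x→j @5)
Edit distance = 2.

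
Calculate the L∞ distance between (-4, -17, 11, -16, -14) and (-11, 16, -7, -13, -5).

max(|x_i - y_i|) = max(|-4 - (-11)|, |-17 - 16|, |11 - (-7)|, |-16 - (-13)|, |-14 - (-5)|) = max(7, 33, 18, 3, 9) = 33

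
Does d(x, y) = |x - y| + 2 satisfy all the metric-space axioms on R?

No. d fails identity of indiscernibles (specifically d(x,x) = 0): d(-1, -1) = |-1 - (-1)| + 2 = 0 + 2 = 2 ≠ 0.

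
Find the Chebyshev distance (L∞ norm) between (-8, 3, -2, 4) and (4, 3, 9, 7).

max(|x_i - y_i|) = max(|-8 - 4|, |3 - 3|, |-2 - 9|, |4 - 7|) = max(12, 0, 11, 3) = 12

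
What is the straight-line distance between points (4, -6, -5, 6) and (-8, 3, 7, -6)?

√(Σ(x_i - y_i)²) = √((4 - (-8))² + (-6 - 3)² + (-5 - 7)² + (6 - (-6))²)
= √(12² + (-9)² + (-12)² + 12²) = √(144 + 81 + 144 + 144) = √513 ≈ 22.6495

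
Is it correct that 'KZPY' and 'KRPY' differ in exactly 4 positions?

Differing positions: 2. Hamming distance = 1, so the claim that d_H = 4 is false.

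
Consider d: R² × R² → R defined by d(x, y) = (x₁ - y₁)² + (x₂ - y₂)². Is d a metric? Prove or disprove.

No. The squared Euclidean distance fails the triangle inequality. Counterexample: x = (0, 0), y = (2, 5), z = (4, 10). d(x,z) = 4² + 10² = 116, but d(x,y) + d(y,z) = (2² + 5²) + (2² + 5²) = 29 + 29 = 58. Since 116 > 58, the triangle inequality is violated. (Note: √d, the ordinary Euclidean distance, IS a metric.)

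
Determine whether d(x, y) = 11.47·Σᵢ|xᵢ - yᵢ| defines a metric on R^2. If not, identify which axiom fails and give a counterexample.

Yes. The L1 (Manhattan) norm induces a metric on R^2, and multiplying a metric by a positive constant 11.47 > 0 preserves all four axioms: non-negativity (11.47·||x-y|| ≥ 0), identity (11.47·||x-y|| = 0 ⟺ ||x-y|| = 0 ⟺ x = y), symmetry (||x-y|| = ||y-x||), and the triangle inequality (11.47·||x-z|| ≤ 11.47·||x-y|| + 11.47·||y-z||). So d is a metric.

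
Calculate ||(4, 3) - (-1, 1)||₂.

√(Σ(x_i - y_i)²) = √((4 - (-1))² + (3 - 1)²)
= √(5² + 2²) = √(25 + 4) = √29 ≈ 5.3852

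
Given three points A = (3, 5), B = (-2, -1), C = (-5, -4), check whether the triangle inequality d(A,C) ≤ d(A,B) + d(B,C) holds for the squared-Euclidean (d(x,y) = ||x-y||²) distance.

d(A,B) = 5² + 6² = 61, d(B,C) = 3² + 3² = 18, d(A,C) = 8² + 9² = 145.
d(A,C) = 145 > 61 + 18 = 79. Triangle inequality is VIOLATED. (Squared-Euclidean is not a metric — this is a counterexample.)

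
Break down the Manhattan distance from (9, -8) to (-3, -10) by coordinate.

Σ|x_i - y_i| = |9 - (-3)| + |-8 - (-10)| = 12 + 2 = 14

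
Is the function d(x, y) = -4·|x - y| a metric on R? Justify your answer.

No. With c = -4 < 0, d fails non-negativity: d(8, 10) = -4·|8 - 10| = -4·2 = -8 < 0.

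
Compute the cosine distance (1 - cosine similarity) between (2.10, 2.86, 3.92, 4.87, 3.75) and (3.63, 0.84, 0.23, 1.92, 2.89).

With u = (2.10, 2.86, 3.92, 4.87, 3.75), v = (3.63, 0.84, 0.23, 1.92, 2.89):
u·v = 2.1·3.63 + 2.86·0.84 + 3.92·0.23 + 4.87·1.92 + 3.75·2.89 = 7.623 + 2.4024 + 0.9016 + 9.3504 + 10.8375 = 31.1149.
|u| = √(2.1² + 2.86² + 3.92² + 4.87² + 3.75²) = √(4.41 + 8.1796 + 15.3664 + 23.7169 + 14.0625) = √65.7354, |v| = √(3.63² + 0.84² + 0.23² + 1.92² + 2.89²) = √(13.1769 + 0.7056 + 0.0529 + 3.6864 + 8.3521) = √25.9739.
cos θ = (u·v)/(|u||v|) = 31.1149/(√65.7354·√25.9739) ≈ 0.753
Cosine distance = 1 - cos θ ≈ 1 - 0.753 = 0.247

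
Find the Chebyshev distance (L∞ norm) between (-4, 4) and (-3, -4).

max(|x_i - y_i|) = max(|-4 - (-3)|, |4 - (-4)|) = max(1, 8) = 8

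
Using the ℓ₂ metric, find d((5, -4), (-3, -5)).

√(Σ(x_i - y_i)²) = √((5 - (-3))² + (-4 - (-5))²)
= √(8² + 1²) = √(64 + 1) = √65 ≈ 8.0623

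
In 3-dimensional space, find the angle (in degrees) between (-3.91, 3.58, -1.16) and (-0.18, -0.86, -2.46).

With u = (-3.91, 3.58, -1.16), v = (-0.18, -0.86, -2.46):
u·v = (-3.91)·(-0.18) + 3.58·(-0.86) + (-1.16)·(-2.46) = 0.7038 + (-3.0788) + 2.8536 = 0.4786.
|u| = √((-3.91)² + 3.58² + (-1.16)²) = √(15.2881 + 12.8164 + 1.3456) = √29.4501, |v| = √((-0.18)² + (-0.86)² + (-2.46)²) = √(0.0324 + 0.7396 + 6.0516) = √6.8236.
cos θ = (u·v)/(|u||v|) = 0.4786/(√29.4501·√6.8236) ≈ 0.033762
θ = arccos(0.033762) ≈ 88.07°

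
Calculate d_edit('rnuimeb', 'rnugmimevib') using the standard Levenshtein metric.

Let D[i][j] be the edit distance between the first i characters of 'rnuimeb' and the first j characters of 'rnugmimevib', with D[i][0] = i, D[0][j] = j, and D[i][j] = D[i-1][j-1] if the characters match, else 1 + min(D[i-1][j], D[i][j-1], D[i-1][j-1]). Filling the table (rows: prefixes of 'rnuimeb', columns: prefixes of 'rnugmimevib'):
     ε  r  n  u  g  m  i  m  e  v  i  b
  ε  0  1  2  3  4  5  6  7  8  9 10 11
  r  1  0  1  2  3  4  5  6  7  8  9 10
  n  2  1  0  1  2  3  4  5  6  7  8  9
  u  3  2  1  0  1  2  3  4  5  6  7  8
  i  4  3  2  1  1  2  2  3  4  5  6  7
  m  5  4  3  2  2  1  2  2  3  4  5  6
  e  6  5  4  3  3  2  2  3  2  3  4  5
  b  7  6  5  4  4  3  3  3  3  3  4  4
The bottom-right entry gives D[7][11] = 4, so no sequence of fewer than 4 edits works. Backtracking through the table gives one optimal edit sequence (4 edits):
  rnuimeb → rnugimeb (ins g @4)
  rnugimeb → rnugmimeb (ins m @5)
  rnugmimeb → rnugmimevb (ins v @9)
  rnugmimevb → rnugmimevib (ins i @10)
Edit distance = 4.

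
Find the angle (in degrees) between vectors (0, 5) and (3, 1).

With u = (0, 5), v = (3, 1):
u·v = 0·3 + 5·1 = 0 + 5 = 5.
|u| = √(0² + 5²) = √25, |v| = √(3² + 1²) = √10, so |u||v| = √(25·10) = √250.
cos θ = (u·v)/(|u||v|) = 5/√250 ≈ 0.316228
θ = arccos(0.316228) ≈ 71.57°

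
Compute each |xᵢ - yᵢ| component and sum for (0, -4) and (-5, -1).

Σ|x_i - y_i| = |0 - (-5)| + |-4 - (-1)| = 5 + 3 = 8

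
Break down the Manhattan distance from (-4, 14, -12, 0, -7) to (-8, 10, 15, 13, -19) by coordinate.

Σ|x_i - y_i| = |-4 - (-8)| + |14 - 10| + |-12 - 15| + |0 - 13| + |-7 - (-19)| = 4 + 4 + 27 + 13 + 12 = 60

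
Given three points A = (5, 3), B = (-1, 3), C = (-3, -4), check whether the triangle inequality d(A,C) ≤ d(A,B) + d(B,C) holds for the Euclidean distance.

d(A,B) = √(6² + 0²) = √36 = 6, d(B,C) = √(2² + 7²) = √53 ≈ 7.2801, d(A,C) = √(8² + 7²) = √113 ≈ 10.6301.
d(A,C) ≈ 10.6301 ≤ 6 + 7.2801 = 13.2801. Triangle inequality is satisfied.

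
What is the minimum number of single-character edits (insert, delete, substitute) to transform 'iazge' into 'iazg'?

Let D[i][j] be the edit distance between the first i characters of 'iazge' and the first j characters of 'iazg', with D[i][0] = i, D[0][j] = j, and D[i][j] = D[i-1][j-1] if the characters match, else 1 + min(D[i-1][j], D[i][j-1], D[i-1][j-1]). Filling the table (rows: prefixes of 'iazge', columns: prefixes of 'iazg'):
     ε  i  a  z  g
  ε  0  1  2  3  4
  i  1  0  1  2  3
  a  2  1  0  1  2
  z  3  2  1  0  1
  g  4  3  2  1  0
  e  5  4  3  2  1
The bottom-right entry gives D[5][4] = 1, so no sequence of fewer than 1 edit works. Backtracking through the table gives one optimal edit sequence (1 edit):
  iazge → iazg (del e @5)
Edit distance = 1.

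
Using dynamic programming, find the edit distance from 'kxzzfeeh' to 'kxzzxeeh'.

Let D[i][j] be the edit distance between the first i characters of 'kxzzfeeh' and the first j characters of 'kxzzxeeh', with D[i][0] = i, D[0][j] = j, and D[i][j] = D[i-1][j-1] if the characters match, else 1 + min(D[i-1][j], D[i][j-1], D[i-1][j-1]). Filling the table (rows: prefixes of 'kxzzfeeh', columns: prefixes of 'kxzzxeeh'):
     ε  k  x  z  z  x  e  e  h
  ε  0  1  2  3  4  5  6  7  8
  k  1  0  1  2  3  4  5  6  7
  x  2  1  0  1  2  3  4  5  6
  z  3  2  1  0  1  2  3  4  5
  z  4  3  2  1  0  1  2  3  4
  f  5  4  3  2  1  1  2  3  4
  e  6  5  4  3  2  2  1  2  3
  e  7  6  5  4  3  3  2  1  2
  h  8  7  6  5  4  4  3  2  1
The bottom-right entry gives D[8][8] = 1, so no sequence of fewer than 1 edit works. Backtracking through the table gives one optimal edit sequence (1 edit):
  kxzzfeeh → kxzzxeeh (sub f→x @5)
Edit distance = 1.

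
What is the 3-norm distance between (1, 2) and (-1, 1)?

(Σ|x_i - y_i|^3)^(1/3) = (|1 - (-1)|^3 + |2 - 1|^3)^(1/3)
= (2^3 + 1^3)^(1/3) = (8 + 1)^(1/3) = (9)^(1/3) ≈ 2.0801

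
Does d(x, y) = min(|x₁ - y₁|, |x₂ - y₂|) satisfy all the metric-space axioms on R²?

No. d fails identity of indiscernibles: take x = (-5, 0) and y = (-5, 2). Then d(x,y) = min(|-5 - (-5)|, |0 - 2|) = min(0, 2) = 0, yet x ≠ y.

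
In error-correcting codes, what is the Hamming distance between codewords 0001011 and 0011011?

Differing positions: 3. Hamming distance = 1.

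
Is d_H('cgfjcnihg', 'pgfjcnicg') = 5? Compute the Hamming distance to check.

Differing positions: 1, 8. Hamming distance = 2, so the claim that d_H = 5 is false.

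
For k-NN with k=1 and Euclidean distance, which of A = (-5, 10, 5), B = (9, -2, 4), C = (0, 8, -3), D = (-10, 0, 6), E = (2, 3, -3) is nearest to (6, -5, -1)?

Distances: d(A) ≈ 19.5448, d(B) ≈ 6.5574, d(C) ≈ 14.4568, d(D) ≈ 18.1659, d(E) ≈ 9.1652. Nearest: B = (9, -2, 4) with distance 6.5574.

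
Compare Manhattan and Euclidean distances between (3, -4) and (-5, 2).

L1 = |3 - (-5)| + |-4 - 2| = 8 + 6 = 14
L2 = √(8² + 6²) = √100 = 10
L1 ≥ L2 always (equality iff movement is along one axis); L1 > L2 here.
Ratio L1/L2 = 14/10 = 1.4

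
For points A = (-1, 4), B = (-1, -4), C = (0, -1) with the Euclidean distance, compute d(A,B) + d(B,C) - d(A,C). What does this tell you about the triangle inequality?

d(A,B) = √(0² + 8²) = √64 = 8, d(B,C) = √(1² + 3²) = √10 ≈ 3.1623, d(A,C) = √(1² + 5²) = √26 ≈ 5.099.
d(A,B) + d(B,C) - d(A,C) = 8 + 3.1623 - 5.099 = 11.1623 - 5.099 = 6.0633 (to 4 decimal places). This is ≥ 0, so the triangle inequality holds for these points.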